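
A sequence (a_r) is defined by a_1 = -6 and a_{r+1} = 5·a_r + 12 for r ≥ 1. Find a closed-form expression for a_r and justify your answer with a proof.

Computing the first terms: a_1 = -6, a_2 = -18, a_3 = -78. This suggests a_r = -3·5^(r - 1) - 3.
Base step (r = 1): the formula gives -6 = -6 = a_1.
Suppose the result is true for r = p, so a_p = -3·5^(p - 1) - 3.
Then a_{p+1} = 5·a_p + 12 = 5·(-3·5^(p - 1) - 3) + 12 = -3·5^p - 3 = -3·5^((p+1) - 1) - 3,
which is the claimed formula at r = p+1.
This completes the induction.

a_r = -3·5^(r - 1) - 3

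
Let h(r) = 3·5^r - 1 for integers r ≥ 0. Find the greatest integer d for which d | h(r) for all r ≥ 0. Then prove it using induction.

d = 2

Computing the first values: h(0) = 2 and h(1) = 14; gcd(2, 14) = 2, so d ≤ 2.
We prove 2 | 3·5^r - 1 for all r ≥ 0 by induction on r.
When r = 0: h(0) = 2 = 2·(1), so 2 | h(0).
Inductive step: assume the claim holds for r = j, i.e. 2 | h(j). Then
h(j+1) = 3·5^(j+1) - 1 = 5·(3·5^j - 1) + 4 = 5·h(j) + 4. The first term is divisible by 2 by the inductive hypothesis, and 4 is divisible by 2. Hence 2 | h(j+1).
Hence, by induction on r, the claim holds for every r ≥ 0.
Therefore the largest such d is 2.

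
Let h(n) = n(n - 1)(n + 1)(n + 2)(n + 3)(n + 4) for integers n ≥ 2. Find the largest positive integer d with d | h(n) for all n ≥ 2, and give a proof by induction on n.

Computing the first values: h(2) = 720 and h(3) = 5040; gcd(720, 5040) = 720, so d ≤ 720.
We prove 720 | n(n - 1)(n + 1)(n + 2)(n + 3)(n + 4) for all n ≥ 2 by induction on n.
Base step (n = 2): h(2) = 720 = 720·(1), so 720 | h(2).
Inductive step: assume the claim holds for n = i, i.e. 720 | h(i). Then
h(i+1) − h(i) = i·(i+1)·(i+2)·(i+3)·(i+4)·(i+5) − (i-1)·i·(i+1)·(i+2)·(i+3)·(i+4) = i·(i+1)·(i+2)·(i+3)·(i+4)·[(i+5) − (i-1)] = 6·i·(i+1)·(i+2)·(i+3)·(i+4). The product of 5 consecutive integers is divisible by (5)! = 120, so h(i+1) − h(i) is divisible by 6·120 = 720. By the inductive hypothesis 720 | h(i), hence 720 | h(i+1).
Hence, by induction on n, the claim holds for every n ≥ 2.
Therefore the largest such d is 720.

d = 720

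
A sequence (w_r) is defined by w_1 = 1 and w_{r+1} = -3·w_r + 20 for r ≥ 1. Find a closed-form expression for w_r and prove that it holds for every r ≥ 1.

Computing the first terms: w_1 = 1, w_2 = 17, w_3 = -31. This suggests w_r = -4(-3)^(r - 1) + 5.
Base step (r = 1): the formula gives 1 = 1 = w_1.
Suppose the result is true for r = k, so w_k = -4(-3)^(k - 1) + 5.
Then w_{k+1} = -3·w_k + 20 = -3·(-4(-3)^(k - 1) + 5) + 20 = -4(-3)^k + 5 = -4(-3)^((k+1) - 1) + 5,
which is the claimed formula at r = k+1.
By the principle of mathematical induction, the result holds for all r ≥ 1.

w_r = -4(-3)^(r - 1) + 5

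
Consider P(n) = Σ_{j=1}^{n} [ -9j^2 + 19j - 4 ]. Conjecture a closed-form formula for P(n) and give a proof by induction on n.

P(n) = -n(3n^2 - 5n - 4)

We claim P(n) = -n(3n^2 - 5n - 4) for all n ≥ 1.
When n = 1: P(1) = 6, and the closed form gives 6. They agree.
Inductive step: assume the claim holds for n = j, so P(j) = j(-3j^2 + 5j + 4).
Then P(j+1) = P(j) + (-9j^2 + j + 6) = (j(-3j^2 + 5j + 4)) + (-9j^2 + j + 6).
Simplifying, P(j+1) = -(j + 1)(3j^2 + j - 6) = -(j+1)(3(j+1)^2 - 5(j+1) - 4),
which is the closed form with n = j+1.
This completes the induction.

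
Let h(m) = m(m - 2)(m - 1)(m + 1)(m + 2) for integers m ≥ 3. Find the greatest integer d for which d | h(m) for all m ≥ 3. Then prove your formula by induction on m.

d = 120

Computing the first values: h(3) = 120 and h(4) = 720; gcd(120, 720) = 120, so d ≤ 120.
We prove 120 | m(m - 2)(m - 1)(m + 1)(m + 2) for all m ≥ 3 by induction on m.
When m = 3: h(3) = 120 = 120·(1), so 120 | h(3).
Inductive step: assume the claim holds for m = p, i.e. 120 | h(p). Then
h(p+1) − h(p) = (p-1)·p·(p+1)·(p+2)·(p+3) − (p-2)·(p-1)·p·(p+1)·(p+2) = (p-1)·p·(p+1)·(p+2)·[(p+3) − (p-2)] = 5·(p-1)·p·(p+1)·(p+2). The product of 4 consecutive integers is divisible by (4)! = 24, so h(p+1) − h(p) is divisible by 5·24 = 120. By the inductive hypothesis 120 | h(p), hence 120 | h(p+1).
By induction, the statement is established for all m ≥ 3.
Therefore the largest such d is 120.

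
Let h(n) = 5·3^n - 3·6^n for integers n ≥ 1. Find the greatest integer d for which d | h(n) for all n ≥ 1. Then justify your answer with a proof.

d = 3

Computing the first values: h(1) = -3 and h(2) = -63; gcd(-3, -63) = 3, so d ≤ 3.
We prove 3 | 5·3^n - 3·6^n for all n ≥ 1 by induction on n.
Base step (n = 1): h(1) = -3 = 3·(-1), so 3 | h(1).
Suppose the result is true for n = r, i.e. 3 | h(r). Then
h(r+1) − 6·h(r) = (5·3^(r+1) - 3·6^(r+1)) − 6·(5·3^r - 3·6^r) = (5)·3^r·(3 − 6) = (-15)·3^r. Since 3 | h(r) by the inductive hypothesis, 3 | 6·h(r); and 3 | -15 since -15 = 3·-5. Therefore 3 | h(r+1).
This completes the induction.
Therefore the largest such d is 3.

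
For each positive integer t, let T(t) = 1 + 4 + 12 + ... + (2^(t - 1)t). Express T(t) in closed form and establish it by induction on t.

We claim T(t) = 2^t(t - 1) + 1 for all t ≥ 1.
Base case (t = 1): T(1) = 1, and the closed form gives 1. They agree.
Inductive step: suppose the statement holds for some j ≥ 1, so T(j) = 2^j(j - 1) + 1.
Then T(j+1) = T(j) + (2^j(j + 1)) = (2^j(j - 1) + 1) + (2^j(j + 1)).
Simplifying, T(j+1) = 2^(j + 1)j + 1 = 2^(j+1)((j+1) - 1) + 1,
which is the closed form with t = j+1.
Hence, by induction on t, the claim holds for every t ≥ 1.

T(t) = 2^t(t - 1) + 1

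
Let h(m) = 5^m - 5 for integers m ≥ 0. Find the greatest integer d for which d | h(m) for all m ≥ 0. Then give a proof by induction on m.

Computing the first values: h(0) = -4 and h(1) = 0; gcd(-4, 0) = 4, so d ≤ 4.
We prove 4 | 5^m - 5 for all m ≥ 0 by induction on m.
When m = 0: h(0) = -4 = 4·(-1), so 4 | h(0).
Suppose the result is true for m = j, i.e. 4 | h(j). Then
h(j+1) = 5^(j+1) - 5 = 5·(5^j - 5) + 20 = 5·h(j) + 20. The first term is divisible by 4 by the inductive hypothesis, and 20 is divisible by 4. Hence 4 | h(j+1).
Hence, by induction on m, the claim holds for every m ≥ 0.
Therefore the largest such d is 4.

d = 4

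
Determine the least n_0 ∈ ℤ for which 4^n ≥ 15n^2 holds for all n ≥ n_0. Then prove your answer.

At n = 3: 64 < 135, so the inequality fails and n_0 ≥ 4. We prove 4^n ≥ 15n^2 for all n ≥ 4.
Base step (n = 4): 4^n = 256 and 15n^2 = 240, so 256 ≥ 240.
Inductive step: suppose the statement holds for some m ≥ 4, so 4^m ≥ 15m^2.
Then 4^(m + 1) = 4·(4^m) ≥ 4·(15m^2).
Also, for m ≥ 4 we have 4·(15m^2) ≥ 15(m+1)^2, since 4 ≥ (1 + 1/m)^2 for all m ≥ 4.
Combining, 4^(m + 1) ≥ 15(m+1)^2.
This completes the induction.
Hence the smallest such n_0 is 4.

n_0 = 4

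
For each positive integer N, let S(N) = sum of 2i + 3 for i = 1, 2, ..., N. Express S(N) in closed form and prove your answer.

S(N) = N(N + 4)

We claim S(N) = N(N + 4) for all N ≥ 1.
Base step (N = 1): S(1) = 5, and the closed form gives 5. They agree.
Suppose the result is true for N = i, so S(i) = i(i + 4).
Then S(i+1) = S(i) + (2i + 5) = (i(i + 4)) + (2i + 5).
Simplifying, S(i+1) = (i + 1)(i + 5) = (i+1)((i+1) + 4),
which is the closed form with N = i+1.
By the principle of mathematical induction, the result holds for all N ≥ 1.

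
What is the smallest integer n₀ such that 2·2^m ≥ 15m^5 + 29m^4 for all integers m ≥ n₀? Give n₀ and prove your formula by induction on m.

n₀ = 27

At m = 26: 134217728 < 191472944, so the inequality fails and n₀ ≥ 27. We prove 2·2^m ≥ 15m^5 + 29m^4 for all m ≥ 27.
When m = 27: 2·2^m = 268435456 and 15m^5 + 29m^4 = 230645394, so 268435456 ≥ 230645394.
Inductive step: suppose the statement holds for some i ≥ 27, so 2·2^i ≥ 15i^5 + 29i^4.
Then 2·2^(i + 1) = 2·(2·2^i) ≥ 2·(15i^5 + 29i^4).
Also, for i ≥ 27 we have 2·(15i^5 + 29i^4) ≥ 15(i+1)^5 + 29(i+1)^4, since 2·(15i^5 + 29i^4) − (15(i+1)^5 + 29(i+1)^4) = 15i^5 - 46i^4 - 266i^3 - 324i^2 - 191i - 44, which is nonnegative for all i ≥ 27.
Combining, 2·2^(i + 1) ≥ 15(i+1)^5 + 29(i+1)^4.
By the principle of mathematical induction, the result holds for all m ≥ 27.
Hence the smallest such n₀ is 27.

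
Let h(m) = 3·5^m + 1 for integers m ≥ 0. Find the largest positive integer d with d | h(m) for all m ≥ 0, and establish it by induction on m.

Computing the first values: h(0) = 4 and h(1) = 16; gcd(4, 16) = 4, so d ≤ 4.
We prove 4 | 3·5^m + 1 for all m ≥ 0 by induction on m.
When m = 0: h(0) = 4 = 4·(1), so 4 | h(0).
For the inductive step, assume it holds for an arbitrary p ≥ 0, i.e. 4 | h(p). Then
h(p+1) = 3·5^(p+1) + 1 = 5·(3·5^p + 1) - 4 = 5·h(p) - 4. The first term is divisible by 4 by the inductive hypothesis, and -4 is divisible by 4. Hence 4 | h(p+1).
By induction, the statement is established for all m ≥ 0.
Therefore the largest such d is 4.

d = 4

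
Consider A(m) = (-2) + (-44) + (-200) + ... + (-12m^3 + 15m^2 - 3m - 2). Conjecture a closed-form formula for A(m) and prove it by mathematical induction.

We claim A(m) = -m(3m^3 + m^2 - 3m + 1) for all m ≥ 1.
Base case (m = 1): A(1) = -2, and the closed form gives -2. They agree.
For the inductive step, assume it holds for an arbitrary j ≥ 1, so A(j) = j(-3j^3 - j^2 + 3j - 1).
Then A(j+1) = A(j) + (-12j^3 - 21j^2 - 9j - 2) = (j(-3j^3 - j^2 + 3j - 1)) + (-12j^3 - 21j^2 - 9j - 2).
Simplifying, A(j+1) = -(j + 1)(3j^3 + 10j^2 + 8j + 2) = -(j+1)(3(j+1)^3 + (j+1)^2 - 3(j+1) + 1),
which is the closed form with m = j+1.
Hence, by induction on m, the claim holds for every m ≥ 1.

A(m) = -m(3m^3 + m^2 - 3m + 1)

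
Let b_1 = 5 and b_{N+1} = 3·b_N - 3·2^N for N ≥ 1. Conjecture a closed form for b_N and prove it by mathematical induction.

Computing the first terms: b_1 = 5, b_2 = 9, b_3 = 15. This suggests b_N = 3·2^N - 3^(N - 1).
Base case (N = 1): the formula gives 5 = 5 = b_1.
Inductive step: suppose the statement holds for some k ≥ 1, so b_k = 3·2^k - 3^(k - 1).
Then b_{k+1} = 3·b_k - 3·2^k = 3·(3·2^k - 3^(k - 1)) - 3·2^k = 3·2^(k + 1) - 3^k = 3·2^(k+1) - 3^((k+1) - 1),
which is the claimed formula at N = k+1.
Hence, by induction on N, the claim holds for every N ≥ 1.

b_N = 3·2^N - 3^(N - 1)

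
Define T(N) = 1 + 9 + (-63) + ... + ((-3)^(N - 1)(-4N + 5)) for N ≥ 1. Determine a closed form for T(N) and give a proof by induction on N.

T(N) = (-3)^N(N - 1) + 1

We claim T(N) = (-3)^N(N - 1) + 1 for all N ≥ 1.
Base step (N = 1): T(1) = 1, and the closed form gives 1. They agree.
Suppose the result is true for N = r, so T(r) = (-3)^r(r - 1) + 1.
Then T(r+1) = T(r) + ((-3)^r(-4r + 1)) = ((-3)^r(r - 1) + 1) + ((-3)^r(-4r + 1)).
Simplifying, T(r+1) = (-3)^(r + 1)r + 1 = (-3)^(r+1)((r+1) - 1) + 1,
which is the closed form with N = r+1.
This completes the induction.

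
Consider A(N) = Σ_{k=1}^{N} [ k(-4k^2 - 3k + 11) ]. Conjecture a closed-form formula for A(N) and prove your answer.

We claim A(N) = -N(N + 1)(N^2 + 2N - 5) for all N ≥ 1.
Base case (N = 1): A(1) = 4, and the closed form gives 4. They agree.
Inductive step: suppose the statement holds for some k ≥ 1, so A(k) = k(-k^3 - 3k^2 + 3k + 5).
Then A(k+1) = A(k) + (-4k^3 - 15k^2 - 7k + 4) = (k(-k^3 - 3k^2 + 3k + 5)) + (-4k^3 - 15k^2 - 7k + 4).
Simplifying, A(k+1) = -(k + 1)(k + 2)(k^2 + 4k - 2) = -(k+1)((k+1) + 1)((k+1)^2 + 2(k+1) - 5),
which is the closed form with N = k+1.
By induction, the statement is established for all N ≥ 1.

A(N) = -N(N + 1)(N^2 + 2N - 5)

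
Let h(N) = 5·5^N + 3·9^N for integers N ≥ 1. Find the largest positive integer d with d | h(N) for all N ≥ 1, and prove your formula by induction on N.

d = 4

Computing the first values: h(1) = 52 and h(2) = 368; gcd(52, 368) = 4, so d ≤ 4.
We prove 4 | 5·5^N + 3·9^N for all N ≥ 1 by induction on N.
Base step (N = 1): h(1) = 52 = 4·(13), so 4 | h(1).
Suppose the result is true for N = m, i.e. 4 | h(m). Then
h(m+1) − 9·h(m) = (5·5^(m+1) + 3·9^(m+1)) − 9·(5·5^m + 3·9^m) = (5)·5^m·(5 − 9) = (-20)·5^m. Since 4 | h(m) by the inductive hypothesis, 4 | 9·h(m); and 4 | -20 since -20 = 4·-5. Therefore 4 | h(m+1).
By the principle of mathematical induction, the result holds for all N ≥ 1.
Therefore the largest such d is 4.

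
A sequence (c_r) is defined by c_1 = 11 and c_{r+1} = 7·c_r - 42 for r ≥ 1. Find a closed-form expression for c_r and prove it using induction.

Computing the first terms: c_1 = 11, c_2 = 35, c_3 = 203. This suggests c_r = 4·7^(r - 1) + 7.
When r = 1: the formula gives 11 = 11 = c_1.
Inductive step: suppose the statement holds for some i ≥ 1, so c_i = 4·7^(i - 1) + 7.
Then c_{i+1} = 7·c_i - 42 = 7·(4·7^(i - 1) + 7) - 42 = 4·7^i + 7 = 4·7^((i+1) - 1) + 7,
which is the claimed formula at r = i+1.
This completes the induction.

c_r = 4·7^(r - 1) + 7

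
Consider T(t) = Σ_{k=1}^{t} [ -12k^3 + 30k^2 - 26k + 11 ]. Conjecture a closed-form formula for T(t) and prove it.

We claim T(t) = -t(3t^3 - 4t^2 + t - 3) for all t ≥ 1.
Base step (t = 1): T(1) = 3, and the closed form gives 3. They agree.
Inductive step: assume the claim holds for t = k, so T(k) = k(-3k^3 + 4k^2 - k + 3).
Then T(k+1) = T(k) + (-12k^3 - 6k^2 - 2k + 3) = (k(-3k^3 + 4k^2 - k + 3)) + (-12k^3 - 6k^2 - 2k + 3).
Simplifying, T(k+1) = -(k + 1)(3k^3 + 5k^2 + 2k - 3) = -(k+1)(3(k+1)^3 - 4(k+1)^2 + (k+1) - 3),
which is the closed form with t = k+1.
By the principle of mathematical induction, the result holds for all t ≥ 1.

T(t) = -t(3t^3 - 4t^2 + t - 3)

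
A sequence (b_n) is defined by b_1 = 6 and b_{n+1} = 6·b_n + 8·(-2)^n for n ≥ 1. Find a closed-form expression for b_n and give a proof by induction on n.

b_n = -(-2)^n + 4·6^(n - 1)

Computing the first terms: b_1 = 6, b_2 = 20, b_3 = 152. This suggests b_n = -(-2)^n + 4·6^(n - 1).
For the base case n = 1: the formula gives 6 = 6 = b_1.
Inductive step: suppose the statement holds for some m ≥ 1, so b_m = -(-2)^m + 4·6^(m - 1).
Then b_{m+1} = 6·b_m + 8·(-2)^m = 6·(-(-2)^m + 4·6^(m - 1)) + 8·(-2)^m = -(-2)^(m + 1) + 4·6^m = -(-2)^(m+1) + 4·6^((m+1) - 1),
which is the claimed formula at n = m+1.
This completes the induction.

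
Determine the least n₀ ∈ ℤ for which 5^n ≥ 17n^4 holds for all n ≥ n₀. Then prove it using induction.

At n = 6: 15625 < 22032, so the inequality fails and n₀ ≥ 7. We prove 5^n ≥ 17n^4 for all n ≥ 7.
For the base case n = 7: 5^n = 78125 and 17n^4 = 40817, so 78125 ≥ 40817.
For the inductive step, assume it holds for an arbitrary r ≥ 7, so 5^r ≥ 17r^4.
Then 5^(r + 1) = 5·(5^r) ≥ 5·(17r^4).
Also, for r ≥ 7 we have 5·(17r^4) ≥ 17(r+1)^4, since 5 ≥ (1 + 1/r)^4 for all r ≥ 7.
Combining, 5^(r + 1) ≥ 17(r+1)^4.
Hence, by induction on n, the claim holds for every n ≥ 7.
Hence the smallest such n₀ is 7.

n₀ = 7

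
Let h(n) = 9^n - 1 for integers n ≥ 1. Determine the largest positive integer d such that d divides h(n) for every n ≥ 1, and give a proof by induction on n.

d = 8

Computing the first values: h(1) = 8 and h(2) = 80; gcd(8, 80) = 8, so d ≤ 8.
We prove 8 | 9^n - 1 for all n ≥ 1 by induction on n.
When n = 1: h(1) = 8 = 8·(1), so 8 | h(1).
For the inductive step, assume it holds for an arbitrary j ≥ 1, i.e. 8 | h(j). Then
9^{j+1} − 1^{j+1} = 9·9^j − 1·1^j = 9·(9^j − 1^j) + (8)·1^j. The first term is divisible by 8 by the inductive hypothesis, and the second term (8)·1^j is divisible by 8 since 8 | 8. Hence 8 | h(j+1).
By induction, the statement is established for all n ≥ 1.
Therefore the largest such d is 8.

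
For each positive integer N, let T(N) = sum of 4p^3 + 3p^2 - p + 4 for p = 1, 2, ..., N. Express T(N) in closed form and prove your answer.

T(N) = N(N^3 + 3N^2 + 2N + 4)

We claim T(N) = N(N^3 + 3N^2 + 2N + 4) for all N ≥ 1.
Base step (N = 1): T(1) = 10, and the closed form gives 10. They agree.
For the inductive step, assume it holds for an arbitrary p ≥ 1, so T(p) = p(p^3 + 3p^2 + 2p + 4).
Then T(p+1) = T(p) + (4p^3 + 15p^2 + 17p + 10) = (p(p^3 + 3p^2 + 2p + 4)) + (4p^3 + 15p^2 + 17p + 10).
Simplifying, T(p+1) = (p + 1)(p^3 + 6p^2 + 11p + 10) = (p+1)((p+1)^3 + 3(p+1)^2 + 2(p+1) + 4),
which is the closed form with N = p+1.
By induction, the statement is established for all N ≥ 1.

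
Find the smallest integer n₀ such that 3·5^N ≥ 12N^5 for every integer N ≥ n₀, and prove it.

n₀ = 7

At N = 6: 46875 < 93312, so the inequality fails and n₀ ≥ 7. We prove 3·5^N ≥ 12N^5 for all N ≥ 7.
When N = 7: 3·5^N = 234375 and 12N^5 = 201684, so 234375 ≥ 201684.
Inductive step: suppose the statement holds for some p ≥ 7, so 3·5^p ≥ 12p^5.
Then 3·5^(p + 1) = 5·(3·5^p) ≥ 5·(12p^5).
Also, for p ≥ 7 we have 5·(12p^5) ≥ 12(p+1)^5, since 5 ≥ (1 + 1/p)^5 for all p ≥ 7.
Combining, 3·5^(p + 1) ≥ 12(p+1)^5.
Hence, by induction on N, the claim holds for every N ≥ 7.
Hence the smallest such n₀ is 7.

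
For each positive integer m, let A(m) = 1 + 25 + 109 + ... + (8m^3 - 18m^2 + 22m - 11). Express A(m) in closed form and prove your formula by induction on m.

We claim A(m) = m(2m^3 - 2m^2 + 4m - 3) for all m ≥ 1.
For the base case m = 1: A(1) = 1, and the closed form gives 1. They agree.
For the inductive step, assume it holds for an arbitrary j ≥ 1, so A(j) = j(2j^3 - 2j^2 + 4j - 3).
Then A(j+1) = A(j) + (8j^3 + 6j^2 + 10j + 1) = (j(2j^3 - 2j^2 + 4j - 3)) + (8j^3 + 6j^2 + 10j + 1).
Simplifying, A(j+1) = (j + 1)(2j^3 + 4j^2 + 6j + 1) = (j+1)(2(j+1)^3 - 2(j+1)^2 + 4(j+1) - 3),
which is the closed form with m = j+1.
By the principle of mathematical induction, the result holds for all m ≥ 1.

A(m) = m(2m^3 - 2m^2 + 4m - 3)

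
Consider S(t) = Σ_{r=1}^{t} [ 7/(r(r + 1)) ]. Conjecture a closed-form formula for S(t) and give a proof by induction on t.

We claim S(t) = 7t/(t + 1) for all t ≥ 1.
Base step (t = 1): S(1) = 7/2, and the closed form gives 7/2. They agree.
Inductive step: suppose the statement holds for some r ≥ 1, so S(r) = 7r/(r + 1).
Then S(r+1) = S(r) + (7/((r + 1)(r + 2))) = (7r/(r + 1)) + (7/((r + 1)(r + 2))).
Simplifying, S(r+1) = 7(r + 1)/(r + 2) = 7(r+1)/((r+1) + 1),
which is the closed form with t = r+1.
By the principle of mathematical induction, the result holds for all t ≥ 1.

S(t) = 7t/(t + 1)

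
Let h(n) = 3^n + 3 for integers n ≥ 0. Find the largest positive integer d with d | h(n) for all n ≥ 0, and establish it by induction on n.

d = 2

Computing the first values: h(0) = 4 and h(1) = 6; gcd(4, 6) = 2, so d ≤ 2.
We prove 2 | 3^n + 3 for all n ≥ 0 by induction on n.
Base case (n = 0): h(0) = 4 = 2·(2), so 2 | h(0).
For the inductive step, assume it holds for an arbitrary m ≥ 0, i.e. 2 | h(m). Then
h(m+1) = 3^(m+1) + 3 = 3·(3^m + 3) - 6 = 3·h(m) - 6. The first term is divisible by 2 by the inductive hypothesis, and -6 is divisible by 2. Hence 2 | h(m+1).
Hence, by induction on n, the claim holds for every n ≥ 0.
Therefore the largest such d is 2.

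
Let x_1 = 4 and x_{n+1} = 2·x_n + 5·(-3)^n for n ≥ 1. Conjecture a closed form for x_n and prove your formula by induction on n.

Computing the first terms: x_1 = 4, x_2 = -7, x_3 = 31. This suggests x_n = -(-3)^n + 2^(n - 1).
For the base case n = 1: the formula gives 4 = 4 = x_1.
Inductive step: suppose the statement holds for some i ≥ 1, so x_i = -(-3)^i + 2^(i - 1).
Then x_{i+1} = 2·x_i + 5·(-3)^i = 2·(-(-3)^i + 2^(i - 1)) + 5·(-3)^i = -(-3)^(i + 1) + 2^i = -(-3)^(i+1) + 2^((i+1) - 1),
which is the claimed formula at n = i+1.
Hence, by induction on n, the claim holds for every n ≥ 1.

x_n = -(-3)^n + 2^(n - 1)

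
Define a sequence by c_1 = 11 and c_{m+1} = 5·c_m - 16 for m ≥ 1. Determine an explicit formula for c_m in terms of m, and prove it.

c_m = 7·5^(m - 1) + 4

Computing the first terms: c_1 = 11, c_2 = 39, c_3 = 179. This suggests c_m = 7·5^(m - 1) + 4.
For the base case m = 1: the formula gives 11 = 11 = c_1.
Inductive step: suppose the statement holds for some p ≥ 1, so c_p = 7·5^(p - 1) + 4.
Then c_{p+1} = 5·c_p - 16 = 5·(7·5^(p - 1) + 4) - 16 = 7·5^p + 4 = 7·5^((p+1) - 1) + 4,
which is the claimed formula at m = p+1.
Hence, by induction on m, the claim holds for every m ≥ 1.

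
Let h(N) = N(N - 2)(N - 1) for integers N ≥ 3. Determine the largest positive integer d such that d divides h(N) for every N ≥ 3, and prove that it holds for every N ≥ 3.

Computing the first values: h(3) = 6 and h(4) = 24; gcd(6, 24) = 6, so d ≤ 6.
We prove 6 | N(N - 2)(N - 1) for all N ≥ 3 by induction on N.
For the base case N = 3: h(3) = 6 = 6·(1), so 6 | h(3).
For the inductive step, assume it holds for an arbitrary j ≥ 3, i.e. 6 | h(j). Then
h(j+1) − h(j) = (j-1)·j·(j+1) − (j-2)·(j-1)·j = (j-1)·j·[(j+1) − (j-2)] = 3·(j-1)·j. The product of 2 consecutive integers is divisible by (2)! = 2, so h(j+1) − h(j) is divisible by 3·2 = 6. By the inductive hypothesis 6 | h(j), hence 6 | h(j+1).
By the principle of mathematical induction, the result holds for all N ≥ 3.
Therefore the largest such d is 6.

d = 6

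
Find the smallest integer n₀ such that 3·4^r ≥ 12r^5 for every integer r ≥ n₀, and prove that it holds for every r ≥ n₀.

n₀ = 9

At r = 8: 196608 < 393216, so the inequality fails and n₀ ≥ 9. We prove 3·4^r ≥ 12r^5 for all r ≥ 9.
Base case (r = 9): 3·4^r = 786432 and 12r^5 = 708588, so 786432 ≥ 708588.
Suppose the result is true for r = p, so 3·4^p ≥ 12p^5.
Then 3·4^(p + 1) = 4·(3·4^p) ≥ 4·(12p^5).
Also, for p ≥ 9 we have 4·(12p^5) ≥ 12(p+1)^5, since 4 ≥ (1 + 1/p)^5 for all p ≥ 9.
Combining, 3·4^(p + 1) ≥ 12(p+1)^5.
By the principle of mathematical induction, the result holds for all r ≥ 9.
Hence the smallest such n₀ is 9.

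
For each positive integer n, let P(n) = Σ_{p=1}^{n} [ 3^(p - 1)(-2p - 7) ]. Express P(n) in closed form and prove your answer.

P(n) = -3^n(n + 3) + 3

We claim P(n) = -3^n(n + 3) + 3 for all n ≥ 1.
Base case (n = 1): P(1) = -9, and the closed form gives -9. They agree.
For the inductive step, assume it holds for an arbitrary p ≥ 1, so P(p) = -3^p(p + 3) + 3.
Then P(p+1) = P(p) + (3^p(-2p - 9)) = (-3^p(p + 3) + 3) + (3^p(-2p - 9)).
Simplifying, P(p+1) = -3·3^p·p - 12·3^p + 3 = -3^(p+1)((p+1) + 3) + 3,
which is the closed form with n = p+1.
By the principle of mathematical induction, the result holds for all n ≥ 1.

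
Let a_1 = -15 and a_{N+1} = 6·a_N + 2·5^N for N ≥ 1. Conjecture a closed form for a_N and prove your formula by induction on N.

Computing the first terms: a_1 = -15, a_2 = -80, a_3 = -430. This suggests a_N = -2·5^N - 5·6^(N - 1).
Base step (N = 1): the formula gives -15 = -15 = a_1.
For the inductive step, assume it holds for an arbitrary r ≥ 1, so a_r = -2·5^r - 5·6^(r - 1).
Then a_{r+1} = 6·a_r + 2·5^r = 6·(-2·5^r - 5·6^(r - 1)) + 2·5^r = -2·5^(r + 1) - 5·6^r = -2·5^(r+1) - 5·6^((r+1) - 1),
which is the claimed formula at N = r+1.
This completes the induction.

a_N = -2·5^N - 5·6^(N - 1)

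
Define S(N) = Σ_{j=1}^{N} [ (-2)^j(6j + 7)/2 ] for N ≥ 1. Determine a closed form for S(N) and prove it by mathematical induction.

S(N) = (-2)^N(2N + 3) - 3

We claim S(N) = (-2)^N(2N + 3) - 3 for all N ≥ 1.
Base case (N = 1): S(1) = -13, and the closed form gives -13. They agree.
Suppose the result is true for N = j, so S(j) = (-2)^j(2j + 3) - 3.
Then S(j+1) = S(j) + ((-2)^j(-6j - 13)) = ((-2)^j(2j + 3) - 3) + ((-2)^j(-6j - 13)).
Simplifying, S(j+1) = -4(-2)^j·j - 10(-2)^j - 3 = (-2)^(j+1)(2(j+1) + 3) - 3,
which is the closed form with N = j+1.
This completes the induction.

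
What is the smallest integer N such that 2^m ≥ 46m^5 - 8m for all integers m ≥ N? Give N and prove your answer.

At m = 30: 1073741824 < 1117799760, so the inequality fails and N ≥ 31. We prove 2^m ≥ 46m^5 - 8m for all m ≥ 31.
Base case (m = 31): 2^m = 2147483648 and 46m^5 - 8m = 1316940698, so 2147483648 ≥ 1316940698.
Suppose the result is true for m = p, so 2^p ≥ 46p^5 - 8p.
Then 2^(p + 1) = 2·(2^p) ≥ 2·(46p^5 - 8p).
Also, for p ≥ 31 we have 2·(46p^5 - 8p) ≥ 46(p+1)^5 - 8(p+1), since 2·(46p^5 - 8p) − (46(p+1)^5 - 8(p+1)) = 46p^5 - 230p^4 - 460p^3 - 460p^2 - 238p - 38, which is nonnegative for all p ≥ 31.
Combining, 2^(p + 1) ≥ 46(p+1)^5 - 8(p+1).
By the principle of mathematical induction, the result holds for all m ≥ 31.
Hence the smallest such N is 31.

N = 31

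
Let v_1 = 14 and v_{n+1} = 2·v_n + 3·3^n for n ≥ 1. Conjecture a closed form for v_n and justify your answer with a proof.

Computing the first terms: v_1 = 14, v_2 = 37, v_3 = 101. This suggests v_n = 5·2^(n - 1) + 3^(n + 1).
When n = 1: the formula gives 14 = 14 = v_1.
Inductive step: assume the claim holds for n = m, so v_m = 5·2^(m - 1) + 3^(m + 1).
Then v_{m+1} = 2·v_m + 3·3^m = 2·(5·2^(m - 1) + 3^(m + 1)) + 3·3^m = 5·2^m + 3^(m + 2) = 5·2^((m+1) - 1) + 3^((m+1) + 1),
which is the claimed formula at n = m+1.
Hence, by induction on n, the claim holds for every n ≥ 1.

v_n = 5·2^(n - 1) + 3^(n + 1)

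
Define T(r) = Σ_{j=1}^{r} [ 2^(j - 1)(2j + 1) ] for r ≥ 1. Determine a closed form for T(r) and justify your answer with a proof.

T(r) = 2^r(2r - 1) + 1

We claim T(r) = 2^r(2r - 1) + 1 for all r ≥ 1.
Base step (r = 1): T(1) = 3, and the closed form gives 3. They agree.
Inductive step: suppose the statement holds for some j ≥ 1, so T(j) = 2^j(2j - 1) + 1.
Then T(j+1) = T(j) + (2^j(2j + 3)) = (2^j(2j - 1) + 1) + (2^j(2j + 3)).
Simplifying, T(j+1) = 2^(j + 1) + 2^(j + 2)j + 1 = 2^(j+1)(2(j+1) - 1) + 1,
which is the closed form with r = j+1.
By induction, the statement is established for all r ≥ 1.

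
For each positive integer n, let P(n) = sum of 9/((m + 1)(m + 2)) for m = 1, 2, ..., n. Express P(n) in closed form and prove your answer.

We claim P(n) = 9n/(2(n + 2)) for all n ≥ 1.
When n = 1: P(1) = 3/2, and the closed form gives 3/2. They agree.
Inductive step: suppose the statement holds for some m ≥ 1, so P(m) = 9m/(2(m + 2)).
Then P(m+1) = P(m) + (9/((m + 2)(m + 3))) = (9m/(2(m + 2))) + (9/((m + 2)(m + 3))).
Simplifying, P(m+1) = 9(m + 1)/(2(m + 3)) = 9(m+1)/(2((m+1) + 2)),
which is the closed form with n = m+1.
This completes the induction.

P(n) = 9n/(2(n + 2))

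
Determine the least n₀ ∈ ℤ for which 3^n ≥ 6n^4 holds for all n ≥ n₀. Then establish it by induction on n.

n₀ = 11

At n = 10: 59049 < 60000, so the inequality fails and n₀ ≥ 11. We prove 3^n ≥ 6n^4 for all n ≥ 11.
Base step (n = 11): 3^n = 177147 and 6n^4 = 87846, so 177147 ≥ 87846.
Inductive step: assume the claim holds for n = k, so 3^k ≥ 6k^4.
Then 3^(k + 1) = 3·(3^k) ≥ 3·(6k^4).
Also, for k ≥ 11 we have 3·(6k^4) ≥ 6(k+1)^4, since 3 ≥ (1 + 1/k)^4 for all k ≥ 11.
Combining, 3^(k + 1) ≥ 6(k+1)^4.
By the principle of mathematical induction, the result holds for all n ≥ 11.
Hence the smallest such n₀ is 11.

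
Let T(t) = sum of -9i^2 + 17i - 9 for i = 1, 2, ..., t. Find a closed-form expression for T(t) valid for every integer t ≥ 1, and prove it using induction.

T(t) = -t(3t^2 - 4t + 2)

We claim T(t) = -t(3t^2 - 4t + 2) for all t ≥ 1.
For the base case t = 1: T(1) = -1, and the closed form gives -1. They agree.
Inductive step: suppose the statement holds for some i ≥ 1, so T(i) = i(-3i^2 + 4i - 2).
Then T(i+1) = T(i) + (-9i^2 - i - 1) = (i(-3i^2 + 4i - 2)) + (-9i^2 - i - 1).
Simplifying, T(i+1) = -(i + 1)(3i^2 + 2i + 1) = -(i+1)(3(i+1)^2 - 4(i+1) + 2),
which is the closed form with t = i+1.
This completes the induction.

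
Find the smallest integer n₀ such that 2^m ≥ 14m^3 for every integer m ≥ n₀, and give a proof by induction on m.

At m = 15: 32768 < 47250, so the inequality fails and n₀ ≥ 16. We prove 2^m ≥ 14m^3 for all m ≥ 16.
Base step (m = 16): 2^m = 65536 and 14m^3 = 57344, so 65536 ≥ 57344.
Inductive step: assume the claim holds for m = j, so 2^j ≥ 14j^3.
Then 2^(j + 1) = 2·(2^j) ≥ 2·(14j^3).
Also, for j ≥ 16 we have 2·(14j^3) ≥ 14(j+1)^3, since 2 ≥ (1 + 1/j)^3 for all j ≥ 16.
Combining, 2^(j + 1) ≥ 14(j+1)^3.
By induction, the statement is established for all m ≥ 16.
Hence the smallest such n₀ is 16.

n₀ = 16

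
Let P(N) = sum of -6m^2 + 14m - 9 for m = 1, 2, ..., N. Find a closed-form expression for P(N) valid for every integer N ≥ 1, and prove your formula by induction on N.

We claim P(N) = -N(2N^2 - 4N + 3) for all N ≥ 1.
Base case (N = 1): P(1) = -1, and the closed form gives -1. They agree.
Inductive step: assume the claim holds for N = m, so P(m) = m(-2m^2 + 4m - 3).
Then P(m+1) = P(m) + (-6m^2 + 2m - 1) = (m(-2m^2 + 4m - 3)) + (-6m^2 + 2m - 1).
Simplifying, P(m+1) = -(m + 1)(2m^2 + 1) = -(m+1)(2(m+1)^2 - 4(m+1) + 3),
which is the closed form with N = m+1.
Hence, by induction on N, the claim holds for every N ≥ 1.

P(N) = -N(2N^2 - 4N + 3)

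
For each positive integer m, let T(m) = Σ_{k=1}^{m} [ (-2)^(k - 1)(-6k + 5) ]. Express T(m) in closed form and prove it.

T(m) = (-2)^m(2m - 1) + 1

We claim T(m) = (-2)^m(2m - 1) + 1 for all m ≥ 1.
When m = 1: T(1) = -1, and the closed form gives -1. They agree.
Suppose the result is true for m = k, so T(k) = (-2)^k(2k - 1) + 1.
Then T(k+1) = T(k) + ((-2)^k(-6k - 1)) = ((-2)^k(2k - 1) + 1) + ((-2)^k(-6k - 1)).
Simplifying, T(k+1) = (-2)^(k + 1) - (-2)^(k + 2)k + 1 = (-2)^(k+1)(2(k+1) - 1) + 1,
which is the closed form with m = k+1.
This completes the induction.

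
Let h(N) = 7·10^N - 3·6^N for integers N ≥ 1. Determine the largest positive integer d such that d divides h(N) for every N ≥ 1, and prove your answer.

Computing the first values: h(1) = 52 and h(2) = 592; gcd(52, 592) = 4, so d ≤ 4.
We prove 4 | 7·10^N - 3·6^N for all N ≥ 1 by induction on N.
When N = 1: h(1) = 52 = 4·(13), so 4 | h(1).
Inductive step: assume the claim holds for N = p, i.e. 4 | h(p). Then
h(p+1) − 10·h(p) = (7·10^(p+1) - 3·6^(p+1)) − 10·(7·10^p - 3·6^p) = (-3)·6^p·(6 − 10) = (12)·6^p. Since 4 | h(p) by the inductive hypothesis, 4 | 10·h(p); and 4 | 12 since 12 = 4·3. Therefore 4 | h(p+1).
This completes the induction.
Therefore the largest such d is 4.

d = 4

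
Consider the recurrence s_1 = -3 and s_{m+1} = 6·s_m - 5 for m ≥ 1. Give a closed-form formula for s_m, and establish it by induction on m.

s_m = -4·6^(m - 1) + 1

Computing the first terms: s_1 = -3, s_2 = -23, s_3 = -143. This suggests s_m = -4·6^(m - 1) + 1.
When m = 1: the formula gives -3 = -3 = s_1.
Inductive step: suppose the statement holds for some p ≥ 1, so s_p = -4·6^(p - 1) + 1.
Then s_{p+1} = 6·s_p - 5 = 6·(-4·6^(p - 1) + 1) - 5 = -4·6^p + 1 = -4·6^((p+1) - 1) + 1,
which is the claimed formula at m = p+1.
This completes the induction.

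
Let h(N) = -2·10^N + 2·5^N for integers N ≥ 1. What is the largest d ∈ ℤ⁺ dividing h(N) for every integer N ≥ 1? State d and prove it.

d = 10

Computing the first values: h(1) = -10 and h(2) = -150; gcd(-10, -150) = 10, so d ≤ 10.
We prove 10 | -2·10^N + 2·5^N for all N ≥ 1 by induction on N.
Base step (N = 1): h(1) = -10 = 10·(-1), so 10 | h(1).
For the inductive step, assume it holds for an arbitrary p ≥ 1, i.e. 10 | h(p). Then
h(p+1) − 10·h(p) = (-2·10^(p+1) + 2·5^(p+1)) − 10·(-2·10^p + 2·5^p) = (2)·5^p·(5 − 10) = (-10)·5^p. Since 10 | h(p) by the inductive hypothesis, 10 | 10·h(p); and 10 | -10 since -10 = 10·-1. Therefore 10 | h(p+1).
By induction, the statement is established for all N ≥ 1.
Therefore the largest such d is 10.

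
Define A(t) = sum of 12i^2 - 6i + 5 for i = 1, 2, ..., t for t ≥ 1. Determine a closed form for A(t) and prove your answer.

A(t) = t(4t^2 + 3t + 4)

We claim A(t) = t(4t^2 + 3t + 4) for all t ≥ 1.
Base step (t = 1): A(1) = 11, and the closed form gives 11. They agree.
Suppose the result is true for t = i, so A(i) = i(4i^2 + 3i + 4).
Then A(i+1) = A(i) + (12i^2 + 18i + 11) = (i(4i^2 + 3i + 4)) + (12i^2 + 18i + 11).
Simplifying, A(i+1) = (i + 1)(4i^2 + 11i + 11) = (i+1)(4(i+1)^2 + 3(i+1) + 4),
which is the closed form with t = i+1.
Hence, by induction on t, the claim holds for every t ≥ 1.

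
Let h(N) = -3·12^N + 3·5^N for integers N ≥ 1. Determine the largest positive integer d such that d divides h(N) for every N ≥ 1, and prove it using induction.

Computing the first values: h(1) = -21 and h(2) = -357; gcd(-21, -357) = 21, so d ≤ 21.
We prove 21 | -3·12^N + 3·5^N for all N ≥ 1 by induction on N.
Base case (N = 1): h(1) = -21 = 21·(-1), so 21 | h(1).
Inductive step: assume the claim holds for N = k, i.e. 21 | h(k). Then
h(k+1) − 12·h(k) = (-3·12^(k+1) + 3·5^(k+1)) − 12·(-3·12^k + 3·5^k) = (3)·5^k·(5 − 12) = (-21)·5^k. Since 21 | h(k) by the inductive hypothesis, 21 | 12·h(k); and 21 | -21 since -21 = 21·-1. Therefore 21 | h(k+1).
By induction, the statement is established for all N ≥ 1.
Therefore the largest such d is 21.

d = 21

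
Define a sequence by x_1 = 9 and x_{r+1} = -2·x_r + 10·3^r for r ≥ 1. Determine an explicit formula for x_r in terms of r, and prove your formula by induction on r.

Computing the first terms: x_1 = 9, x_2 = 12, x_3 = 66. This suggests x_r = 3(-2)^(r - 1) + 2·3^r.
When r = 1: the formula gives 9 = 9 = x_1.
Suppose the result is true for r = j, so x_j = 3(-2)^(j - 1) + 2·3^j.
Then x_{j+1} = -2·x_j + 10·3^j = -2·(3(-2)^(j - 1) + 2·3^j) + 10·3^j = 3(-2)^j + 2·3^(j + 1) = 3(-2)^((j+1) - 1) + 2·3^(j+1),
which is the claimed formula at r = j+1.
By the principle of mathematical induction, the result holds for all r ≥ 1.

x_r = 3(-2)^(r - 1) + 2·3^r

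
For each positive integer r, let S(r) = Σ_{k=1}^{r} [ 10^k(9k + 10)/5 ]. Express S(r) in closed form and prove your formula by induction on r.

We claim S(r) = 2·10^r(r + 1) - 2 for all r ≥ 1.
When r = 1: S(1) = 38, and the closed form gives 38. They agree.
Suppose the result is true for r = k, so S(k) = 2·10^k(k + 1) - 2.
Then S(k+1) = S(k) + (10^k(18k + 38)) = (2·10^k(k + 1) - 2) + (10^k(18k + 38)).
Simplifying, S(k+1) = 20·10^k·k + 40·10^k - 2 = 2·10^(k+1)((k+1) + 1) - 2,
which is the closed form with r = k+1.
By the principle of mathematical induction, the result holds for all r ≥ 1.

S(r) = 2·10^r(r + 1) - 2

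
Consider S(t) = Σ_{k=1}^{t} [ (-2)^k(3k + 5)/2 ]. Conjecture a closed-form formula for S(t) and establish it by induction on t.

We claim S(t) = (-2)^t(t + 2) - 2 for all t ≥ 1.
Base case (t = 1): S(1) = -8, and the closed form gives -8. They agree.
Suppose the result is true for t = k, so S(k) = (-2)^k(k + 2) - 2.
Then S(k+1) = S(k) + ((-2)^k(-3k - 8)) = ((-2)^k(k + 2) - 2) + ((-2)^k(-3k - 8)).
Simplifying, S(k+1) = -2(-2)^k·k - 6(-2)^k - 2 = (-2)^(k+1)((k+1) + 2) - 2,
which is the closed form with t = k+1.
This completes the induction.

S(t) = (-2)^t(t + 2) - 2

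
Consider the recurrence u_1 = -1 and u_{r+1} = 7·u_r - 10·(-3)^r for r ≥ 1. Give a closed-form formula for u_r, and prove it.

u_r = (-3)^r + 2·7^(r - 1)

Computing the first terms: u_1 = -1, u_2 = 23, u_3 = 71. This suggests u_r = (-3)^r + 2·7^(r - 1).
When r = 1: the formula gives -1 = -1 = u_1.
For the inductive step, assume it holds for an arbitrary j ≥ 1, so u_j = (-3)^j + 2·7^(j - 1).
Then u_{j+1} = 7·u_j - 10·(-3)^j = 7·((-3)^j + 2·7^(j - 1)) - 10·(-3)^j = (-3)^(j + 1) + 2·7^j = (-3)^(j+1) + 2·7^((j+1) - 1),
which is the claimed formula at r = j+1.
This completes the induction.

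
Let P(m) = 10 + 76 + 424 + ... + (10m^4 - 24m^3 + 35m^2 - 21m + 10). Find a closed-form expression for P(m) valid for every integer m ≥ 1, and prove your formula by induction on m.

P(m) = m(2m^4 - m^3 + 3m^2 + m + 5)

We claim P(m) = m(2m^4 - m^3 + 3m^2 + m + 5) for all m ≥ 1.
Base step (m = 1): P(1) = 10, and the closed form gives 10. They agree.
For the inductive step, assume it holds for an arbitrary j ≥ 1, so P(j) = j(2j^4 - j^3 + 3j^2 + j + 5).
Then P(j+1) = P(j) + (10j^4 + 16j^3 + 23j^2 + 17j + 10) = (j(2j^4 - j^3 + 3j^2 + j + 5)) + (10j^4 + 16j^3 + 23j^2 + 17j + 10).
Simplifying, P(j+1) = (j + 1)(2j^4 + 7j^3 + 12j^2 + 12j + 10) = (j+1)(2(j+1)^4 - (j+1)^3 + 3(j+1)^2 + (j+1) + 5),
which is the closed form with m = j+1.
Hence, by induction on m, the claim holds for every m ≥ 1.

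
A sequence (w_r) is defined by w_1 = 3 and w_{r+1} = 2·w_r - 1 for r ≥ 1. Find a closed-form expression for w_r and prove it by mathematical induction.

Computing the first terms: w_1 = 3, w_2 = 5, w_3 = 9. This suggests w_r = 2^r + 1.
Base case (r = 1): the formula gives 3 = 3 = w_1.
Inductive step: assume the claim holds for r = i, so w_i = 2^i + 1.
Then w_{i+1} = 2·w_i - 1 = 2·(2^i + 1) - 1 = 2^(i + 1) + 1,
which is the claimed formula at r = i+1.
This completes the induction.

w_r = 2^r + 1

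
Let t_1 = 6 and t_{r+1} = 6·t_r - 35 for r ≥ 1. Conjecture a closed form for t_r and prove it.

Computing the first terms: t_1 = 6, t_2 = 1, t_3 = -29. This suggests t_r = -6^(r - 1) + 7.
When r = 1: the formula gives 6 = 6 = t_1.
Inductive step: assume the claim holds for r = m, so t_m = -6^(m - 1) + 7.
Then t_{m+1} = 6·t_m - 35 = 6·(-6^(m - 1) + 7) - 35 = -6^m + 7 = -6^((m+1) - 1) + 7,
which is the claimed formula at r = m+1.
By induction, the statement is established for all r ≥ 1.

t_r = -6^(r - 1) + 7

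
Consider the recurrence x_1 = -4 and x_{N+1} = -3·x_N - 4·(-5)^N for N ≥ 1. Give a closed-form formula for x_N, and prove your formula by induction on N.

x_N = -2(-3)^N + 2(-5)^N

Computing the first terms: x_1 = -4, x_2 = 32, x_3 = -196. This suggests x_N = -2(-3)^N + 2(-5)^N.
When N = 1: the formula gives -4 = -4 = x_1.
Inductive step: suppose the statement holds for some m ≥ 1, so x_m = -2(-3)^m + 2(-5)^m.
Then x_{m+1} = -3·x_m - 4·(-5)^m = -3·(-2(-3)^m + 2(-5)^m) - 4·(-5)^m = -2(-3)^(m + 1) + 2(-5)^(m + 1),
which is the claimed formula at N = m+1.
Hence, by induction on N, the claim holds for every N ≥ 1.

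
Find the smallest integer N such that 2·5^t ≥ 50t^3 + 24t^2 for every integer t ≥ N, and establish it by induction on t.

N = 6

At t = 5: 6250 < 6850, so the inequality fails and N ≥ 6. We prove 2·5^t ≥ 50t^3 + 24t^2 for all t ≥ 6.
Base step (t = 6): 2·5^t = 31250 and 50t^3 + 24t^2 = 11664, so 31250 ≥ 11664.
For the inductive step, assume it holds for an arbitrary j ≥ 6, so 2·5^j ≥ 50j^3 + 24j^2.
Then 2·5^(j + 1) = 5·(2·5^j) ≥ 5·(50j^3 + 24j^2).
Also, for j ≥ 6 we have 5·(50j^3 + 24j^2) ≥ 50(j+1)^3 + 24(j+1)^2, since 5·(50j^3 + 24j^2) − (50(j+1)^3 + 24(j+1)^2) = 200j^3 - 54j^2 - 198j - 74, which is nonnegative for all j ≥ 6.
Combining, 2·5^(j + 1) ≥ 50(j+1)^3 + 24(j+1)^2.
By induction, the statement is established for all t ≥ 6.
Hence the smallest such N is 6.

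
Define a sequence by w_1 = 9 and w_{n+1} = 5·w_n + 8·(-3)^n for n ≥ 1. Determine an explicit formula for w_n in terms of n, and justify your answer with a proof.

w_n = -(-3)^n + 6·5^(n - 1)

Computing the first terms: w_1 = 9, w_2 = 21, w_3 = 177. This suggests w_n = -(-3)^n + 6·5^(n - 1).
For the base case n = 1: the formula gives 9 = 9 = w_1.
For the inductive step, assume it holds for an arbitrary i ≥ 1, so w_i = -(-3)^i + 6·5^(i - 1).
Then w_{i+1} = 5·w_i + 8·(-3)^i = 5·(-(-3)^i + 6·5^(i - 1)) + 8·(-3)^i = -(-3)^(i + 1) + 6·5^i = -(-3)^(i+1) + 6·5^((i+1) - 1),
which is the claimed formula at n = i+1.
This completes the induction.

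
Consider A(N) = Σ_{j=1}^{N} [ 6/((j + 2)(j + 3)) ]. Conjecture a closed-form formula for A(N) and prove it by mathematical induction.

We claim A(N) = 2N/(N + 3) for all N ≥ 1.
When N = 1: A(1) = 1/2, and the closed form gives 1/2. They agree.
For the inductive step, assume it holds for an arbitrary j ≥ 1, so A(j) = 2j/(j + 3).
Then A(j+1) = A(j) + (6/((j + 3)(j + 4))) = (2j/(j + 3)) + (6/((j + 3)(j + 4))).
Simplifying, A(j+1) = 2(j + 1)/(j + 4) = 2(j+1)/((j+1) + 3),
which is the closed form with N = j+1.
Hence, by induction on N, the claim holds for every N ≥ 1.

A(N) = 2N/(N + 3)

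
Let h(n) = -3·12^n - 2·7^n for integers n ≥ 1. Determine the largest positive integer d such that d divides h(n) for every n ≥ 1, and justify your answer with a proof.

d = 10

Computing the first values: h(1) = -50 and h(2) = -530; gcd(-50, -530) = 10, so d ≤ 10.
We prove 10 | -3·12^n - 2·7^n for all n ≥ 1 by induction on n.
Base step (n = 1): h(1) = -50 = 10·(-5), so 10 | h(1).
Inductive step: suppose the statement holds for some j ≥ 1, i.e. 10 | h(j). Then
h(j+1) − 12·h(j) = (-3·12^(j+1) - 2·7^(j+1)) − 12·(-3·12^j - 2·7^j) = (-2)·7^j·(7 − 12) = (10)·7^j. Since 10 | h(j) by the inductive hypothesis, 10 | 12·h(j); and 10 | 10 since 10 = 10·1. Therefore 10 | h(j+1).
By the principle of mathematical induction, the result holds for all n ≥ 1.
Therefore the largest such d is 10.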